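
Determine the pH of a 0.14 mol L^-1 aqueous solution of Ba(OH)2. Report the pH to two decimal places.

pH = 13.45

Ba(OH)2 is a strong base (each formula unit releases 2 OH-); [OH-] = 0.28 M.
pOH = -log(0.28) = 0.55
pH = 14.00 - 0.55 = 13.45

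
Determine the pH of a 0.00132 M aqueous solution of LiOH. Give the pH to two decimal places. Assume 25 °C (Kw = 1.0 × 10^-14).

pH = 11.12

LiOH is a strong base; [OH-] = 0.00132 M.
pOH = -log(0.00132) = 2.88
pH = 14.00 - 2.88 = 11.12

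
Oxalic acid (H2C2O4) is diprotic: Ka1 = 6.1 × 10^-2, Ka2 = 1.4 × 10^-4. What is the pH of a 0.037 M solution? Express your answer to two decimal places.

pH = 1.59

Since Ka1 ≫ Ka2, the first ionization dominates [H+].
Ka1 = x²/(0.037 − x) = 6.1 × 10^-2
Solving the quadratic: x = (−Ka1 + √(Ka1² + 4·Ka1·C₀))/2 = 2.60 × 10^-2 M
pH = −log(2.60 × 10^-2) = 1.59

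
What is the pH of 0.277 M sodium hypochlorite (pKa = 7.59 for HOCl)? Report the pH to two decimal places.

OCl- is the conjugate base of the weak acid HOCl.
Ka = 10^(−7.59) = 2.57 × 10^-8
Kb = Kw/Ka = 1.0×10^-14 / 2.57 × 10^-8 = 3.89 × 10^-7
Kb = x²/(0.277 − x) = 3.89 × 10^-7
Assume x ≪ 0.277: x ≈ √(3.89 × 10^-7 × 0.277) = 3.28 × 10^-4 M
pOH = 3.48, so pH = 14.00 − pOH = 10.52

pH = 10.52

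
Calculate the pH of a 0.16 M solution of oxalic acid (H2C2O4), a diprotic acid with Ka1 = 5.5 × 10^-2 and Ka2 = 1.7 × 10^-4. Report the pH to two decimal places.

Ka1 ≫ Ka2, so treat the first dissociation as the only significant source of H+.
Ka1 = x²/(0.16 − x) = 5.5 × 10^-2
Solving the quadratic: x = (−Ka1 + √(Ka1² + 4·Ka1·C₀))/2 = 7.03 × 10^-2 M
pH = −log(7.03 × 10^-2) = 1.15

pH = 1.15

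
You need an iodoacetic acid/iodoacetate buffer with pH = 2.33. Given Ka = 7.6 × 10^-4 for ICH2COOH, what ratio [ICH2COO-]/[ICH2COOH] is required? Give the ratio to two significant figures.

ratio = 0.16

pKa = -log(7.6 × 10^-4) = 3.119
pH = pKa + log(r) ⇒ log(r) = 2.33 − 3.119 = -0.789
r = [ICH2COO-]/[ICH2COOH] = 10^(-0.789) = 0.163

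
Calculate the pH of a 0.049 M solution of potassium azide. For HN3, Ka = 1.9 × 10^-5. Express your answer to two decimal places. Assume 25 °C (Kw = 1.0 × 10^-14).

N3- is the conjugate base of the weak acid HN3.
Kb = Kw/Ka = 1.0×10^-14 / 1.9 × 10^-5 = 5.26 × 10^-10
From the ICE table, Kb = [OH-]²/(0.049 − [OH-]) = 5.26 × 10^-10.
Neglecting [OH-] in the denominator: [OH-] = √(5.26 × 10^-10 × 0.049) = 5.08 × 10^-6 M
pOH = −log(5.08 × 10^-6) = 5.29; pH = 14.00 − 5.29 = 8.71

pH = 8.71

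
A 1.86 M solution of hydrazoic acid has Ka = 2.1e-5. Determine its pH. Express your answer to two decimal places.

pH = 2.20

HN3 ⇌ N3- + H+
Ka = [H+]²/(1.86 − [H+]) = 2.1 × 10^-5
Assume [H+] ≪ 1.86: [H+] ≈ √(2.1 × 10^-5 × 1.86) = 6.25 × 10^-3 M
pH = −log[H+] = −log(6.25 × 10^-3) = 2.20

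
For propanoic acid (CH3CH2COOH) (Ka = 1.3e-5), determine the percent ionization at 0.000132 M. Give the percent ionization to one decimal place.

CH3CH2COOH ⇌ CH3CH2COO- + H+; let x = [H+] at equilibrium.
Solve x² + 1.3e-05x − 1.72e-09 = 0 → x = 3.54 × 10^-5 M
Fraction ionized = 3.54 × 10^-5 / 0.000132 = 0.2682 → 26.8%

26.8%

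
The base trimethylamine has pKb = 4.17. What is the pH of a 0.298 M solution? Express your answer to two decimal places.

(CH3)3N + H2O ⇌ (CH3)3NH+ + OH-
Kb = 10^(−4.17) = 6.76 × 10^-5
Let x = [OH-] at equilibrium. Kb = x²/(0.298 − x).
Neglecting x in the denominator: x = √(6.76 × 10^-5 × 0.298) = 4.49 × 10^-3 M
Check: 1.5% ionized — well under 5%, approximation valid.
pOH = 2.35, so pH = 14.00 − pOH = 11.65

pH = 11.65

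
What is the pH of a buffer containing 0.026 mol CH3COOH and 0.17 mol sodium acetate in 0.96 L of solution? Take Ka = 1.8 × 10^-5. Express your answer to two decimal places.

pKa = −log(1.8 × 10^-5) = 4.745
Henderson–Hasselbalch: pH = pKa + log([CH3COO-]/[CH3COOH]) = 4.745 + log(0.17/0.026)
pH = 4.745 + (+0.815) = 5.56

pH = 5.56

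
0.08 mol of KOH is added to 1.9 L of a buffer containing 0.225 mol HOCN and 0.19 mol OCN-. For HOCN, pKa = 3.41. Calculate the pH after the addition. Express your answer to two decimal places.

OH- converts HOCN to OCN-: HOCN → 0.145 mol, OCN- → 0.27 mol.
pH = pKa + log([A⁻]/[HA]) = 3.41 + log(0.27/0.145) = 3.41 +0.270

pH = 3.68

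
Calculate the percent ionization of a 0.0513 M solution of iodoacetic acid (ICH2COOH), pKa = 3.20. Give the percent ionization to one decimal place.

ICH2COOH ⇌ ICH2COO- + H+; let x = [H+] at equilibrium.
Ka = 10^(−3.20) = 6.31 × 10^-4
Ka = x²/(C₀ − x); solving the quadratic gives x = 5.38 × 10^-3 M.
% ionization = x/C₀ × 100% = 5.38 × 10^-3/0.0513 × 100% = 10.5%

10.5%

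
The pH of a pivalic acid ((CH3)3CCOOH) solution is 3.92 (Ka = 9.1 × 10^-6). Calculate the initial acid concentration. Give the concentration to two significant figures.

C₀ = 1.7 × 10^-3 M

[H+] = 10^(-3.92) = 1.20 × 10^-4 M = x
Ka = x²/(C₀ − x) ⇒ C₀ = x + x²/Ka
C₀ = 1.20 × 10^-4 + (1.20 × 10^-4)²/(9.1 × 10^-6) = 1.70 × 10^-3 M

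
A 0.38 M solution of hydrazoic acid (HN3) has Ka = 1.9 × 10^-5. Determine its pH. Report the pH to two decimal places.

pH = 2.57

HN3 ⇌ N3- + H+
From the ICE table, Ka = [H+]²/(0.38 − [H+]) = 1.9 × 10^-5.
Neglecting [H+] in the denominator: [H+] = √(1.9 × 10^-5 × 0.38) = 2.69 × 10^-3 M
pH = −log[H+] = −log(2.69 × 10^-3) = 2.57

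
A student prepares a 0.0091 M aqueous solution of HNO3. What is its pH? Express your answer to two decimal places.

HNO3 is a strong acid and dissociates completely, so [H+] = 0.0091 M.
pH = -log(0.0091) = 2.04

pH = 2.04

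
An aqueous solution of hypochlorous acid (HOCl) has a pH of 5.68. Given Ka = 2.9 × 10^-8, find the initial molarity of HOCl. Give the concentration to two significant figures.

C₀ = 1.5 × 10^-4 M

[H+] = 10^(-5.68) = 2.09 × 10^-6 M = x
Ka = x²/(C₀ − x) ⇒ C₀ = x + x²/Ka
C₀ = 2.09 × 10^-6 + (2.09 × 10^-6)²/(2.9 × 10^-8) = 1.53 × 10^-4 M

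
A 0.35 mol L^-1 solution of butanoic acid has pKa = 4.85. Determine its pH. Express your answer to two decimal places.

pH = 2.65

CH3(CH2)2COOH ⇌ CH3(CH2)2COO- + H+
Ka = 10^(−4.85) = 1.41 × 10^-5
Ka = x²/(0.35 − x) = 1.41 × 10^-5
Assume x ≪ 0.35: x ≈ √(1.41 × 10^-5 × 0.35) = 2.22 × 10^-3 M
pH = −log(2.22 × 10^-3) = 2.65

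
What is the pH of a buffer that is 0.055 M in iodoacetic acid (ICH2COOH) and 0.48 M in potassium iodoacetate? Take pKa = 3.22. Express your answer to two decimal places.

pH = pKa + log([A⁻]/[HA]) = 3.22 + log(0.48/0.055)
pH = 3.22 + (+0.941) = 4.16

pH = 4.16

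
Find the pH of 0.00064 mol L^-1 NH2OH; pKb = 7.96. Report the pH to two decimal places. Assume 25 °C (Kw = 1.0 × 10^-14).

NH2OH + H2O ⇌ NH3OH+ + OH-
Kb = 10^(−7.96) = 1.10 × 10^-8
Let x = [OH-] at equilibrium. Kb = x²/(0.00064 − x).
Since Kb ≪ C₀, x ≈ √(Kb·C₀) = 2.65 × 10^-6 M.
(x/C₀ = 0.41% < 5%, so the approximation holds.)
pOH = −log(2.65 × 10^-6) = 5.58; pH = 14.00 − 5.58 = 8.42

pH = 8.42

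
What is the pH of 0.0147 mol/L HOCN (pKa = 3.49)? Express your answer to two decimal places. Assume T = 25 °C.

pH = 2.69

HOCN ⇌ OCN- + H+
Ka = 10^(−3.49) = 3.24 × 10^-4
Ka = x²/(0.0147 − x) = 3.24 × 10^-4
Here C₀/Ka ≈ 45.4, so the small-x approximation fails. Use the quadratic:
x = [−0.000324 + √(0.000324² + 1.91e-05)]/2 = 2.03 × 10^-3 M
pH = −log(2.03 × 10^-3) = 2.69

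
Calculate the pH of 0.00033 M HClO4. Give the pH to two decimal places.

HClO4 is a strong acid and dissociates completely, so [H+] = 0.00033 M.
pH = -log(0.00033) = 3.48

pH = 3.48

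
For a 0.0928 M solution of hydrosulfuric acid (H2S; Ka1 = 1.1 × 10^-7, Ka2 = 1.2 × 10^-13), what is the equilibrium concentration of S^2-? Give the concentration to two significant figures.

1.2 × 10^-13 M

First ionization gives [H+] ≈ [HS-] = 1.01 × 10^-4 M.
Second step: Ka2 = [H+][S^2-]/[HS-] ≈ [S^2-] (since [H+] ≈ [HS-]).
So [S^2-] ≈ Ka2.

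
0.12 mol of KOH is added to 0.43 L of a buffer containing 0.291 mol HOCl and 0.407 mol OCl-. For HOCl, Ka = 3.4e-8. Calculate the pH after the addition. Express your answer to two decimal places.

pH = 7.96

After neutralization: n(HOCl) = 0.171 mol, n(OCl-) = 0.527 mol.
pKa = −log(3.4 × 10^-8) = 7.469
pH = pKa + log(n_OCl-/n_HOCl) = 7.469 + log(0.527/0.171) = 7.469 + (+0.489)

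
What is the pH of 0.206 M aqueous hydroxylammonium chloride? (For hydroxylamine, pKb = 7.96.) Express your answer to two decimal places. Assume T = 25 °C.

NH3OH+ is the conjugate acid of the weak base NH2OH.
Kb = 10^(−7.96) = 1.10 × 10^-8
Ka = Kw/Kb = 1.0×10^-14 / 1.10 × 10^-8 = 9.09 × 10^-7
From the ICE table, Ka = [H+]²/(0.206 − [H+]) = 9.09 × 10^-7.
Neglecting [H+] in the denominator: [H+] = √(9.09 × 10^-7 × 0.206) = 4.33 × 10^-4 M
pH = −log[H+] = −log(4.33 × 10^-4) = 3.36

pH = 3.36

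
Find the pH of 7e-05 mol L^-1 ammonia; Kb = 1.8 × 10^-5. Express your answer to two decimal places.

pH = 9.44

NH3 + H2O ⇌ NH4+ + OH-
From the ICE table, Kb = [OH-]²/(7e-05 − [OH-]) = 1.8 × 10^-5.
[OH-] is not negligible relative to C₀; solve [OH-]² + 1.8e-05·[OH-] − 1.26e-09 = 0.
[OH-] = [−1.8e-05 + √(1.8e-05² + 5.04e-09)]/2 = 2.76 × 10^-5 M
pOH = 4.56, so pH = 14.00 − pOH = 9.44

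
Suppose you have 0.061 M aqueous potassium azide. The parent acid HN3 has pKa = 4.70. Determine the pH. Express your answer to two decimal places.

pH = 8.74

N3- is the conjugate base of the weak acid HN3.
Ka = 10^(−4.70) = 2.00 × 10^-5
Kb = Kw/Ka = 1.0×10^-14 / 2.00 × 10^-5 = 5.00 × 10^-10
From the ICE table, Kb = [OH-]²/(0.061 − [OH-]) = 5.00 × 10^-10.
Assume [OH-] ≪ 0.061: [OH-] ≈ √(5.00 × 10^-10 × 0.061) = 5.52 × 10^-6 M
pOH = 5.26, so pH = 14.00 − pOH = 8.74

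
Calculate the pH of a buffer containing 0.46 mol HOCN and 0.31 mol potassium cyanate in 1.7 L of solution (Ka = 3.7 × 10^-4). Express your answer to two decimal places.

pKa = −log(3.7 × 10^-4) = 3.432
Using pH = pKa + log([base]/[acid]) with [base]/[acid] = 0.31/0.46:
pH = 3.432 + (-0.171) = 3.26

pH = 3.26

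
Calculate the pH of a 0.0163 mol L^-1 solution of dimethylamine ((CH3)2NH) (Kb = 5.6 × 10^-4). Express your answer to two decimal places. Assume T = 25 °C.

pH = 11.44

(CH3)2NH + H2O ⇌ (CH3)2NH2+ + OH-
From the ICE table, Kb = [OH-]²/(0.0163 − [OH-]) = 5.6 × 10^-4.
Here C₀/Kb ≈ 29.1, so the small-[OH-] approximation fails. Use the quadratic:
[OH-] = (−Kb + √(Kb² + 4·Kb·C₀))/2 = 2.75 × 10^-3 M
pOH = −log(2.75 × 10^-3) = 2.56; pH = 14.00 − 2.56 = 11.44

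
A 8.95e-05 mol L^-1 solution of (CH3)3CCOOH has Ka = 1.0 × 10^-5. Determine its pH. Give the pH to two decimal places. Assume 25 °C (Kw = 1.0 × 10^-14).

pH = 4.60

(CH3)3CCOOH ⇌ (CH3)3CCOO- + H+
Ka = x²/(8.95e-05 − x) = 1.0 × 10^-5
Here C₀/Ka ≈ 8.95, so the small-x approximation fails. Use the quadratic:
x = (−Ka + √(Ka² + 4·Ka·C₀))/2 = 2.53 × 10^-5 M
pH = −log[H+] = −log(2.53 × 10^-5) = 4.60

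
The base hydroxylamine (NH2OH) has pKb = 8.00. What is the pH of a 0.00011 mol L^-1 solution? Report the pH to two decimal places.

NH2OH + H2O ⇌ NH3OH+ + OH-
Kb = 10^(−8.00) = 1.00 × 10^-8
Kb = x²/(0.00011 − x) = 1.00 × 10^-8
Neglecting x in the denominator: x = √(1.00 × 10^-8 × 0.00011) = 1.05 × 10^-6 M
Check: 0.95% ionized — well under 5%, approximation valid.
pOH = 5.98, so pH = 14.00 − pOH = 8.02

pH = 8.02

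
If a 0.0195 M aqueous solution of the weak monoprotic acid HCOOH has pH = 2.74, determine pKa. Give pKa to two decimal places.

pKa = 3.73

[H+] = 10^(-2.74) = 1.82 × 10^-3 M
At equilibrium [HA] = 0.0195 − 1.82 × 10^-3 = 1.77 × 10^-2 M
Ka = [H+][A-]/[HA] = (1.82 × 10^-3)² / 1.77 × 10^-2 = 1.87 × 10^-4
pKa = -log(1.87 × 10^-4) = 3.73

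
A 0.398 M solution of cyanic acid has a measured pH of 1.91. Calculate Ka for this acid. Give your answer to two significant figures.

[H+] = 10^(-1.91) = 1.23 × 10^-2 M
At equilibrium [HA] = 0.398 − 1.23 × 10^-2 = 3.86 × 10^-1 M
Ka = [H+][A-]/[HA] = (1.23 × 10^-2)² / 3.86 × 10^-1 = 3.9 × 10^-4

Ka = 3.9 × 10^-4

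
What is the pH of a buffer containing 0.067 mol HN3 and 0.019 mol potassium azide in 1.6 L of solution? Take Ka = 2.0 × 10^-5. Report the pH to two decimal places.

pKa = −log(2.0 × 10^-5) = 4.699
pH = pKa + log([A⁻]/[HA]) = 4.699 + log(0.019/0.067)
pH = 4.699 + (-0.547) = 4.15

pH = 4.15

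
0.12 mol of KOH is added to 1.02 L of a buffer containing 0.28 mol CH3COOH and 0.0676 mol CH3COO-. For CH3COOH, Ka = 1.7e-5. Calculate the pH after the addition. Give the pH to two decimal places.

pH = 4.84

OH- converts CH3COOH to CH3COO-: CH3COOH → 0.16 mol, CH3COO- → 0.188 mol.
pKa = −log(1.7 × 10^-5) = 4.770
Henderson–Hasselbalch with mole ratio 0.188/0.16: pH = 4.770 + (+0.070)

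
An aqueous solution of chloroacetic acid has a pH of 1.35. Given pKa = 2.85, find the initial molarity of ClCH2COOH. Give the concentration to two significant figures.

C₀ = 1.5 M

[H+] = 10^(-1.35) = 4.47 × 10^-2 M = x
Ka = 10^(−2.85) = 1.41 × 10^-3
Ka = x²/(C₀ − x) ⇒ C₀ = x + x²/Ka
C₀ = 4.47 × 10^-2 + (4.47 × 10^-2)²/(1.41 × 10^-3) = 1.46 M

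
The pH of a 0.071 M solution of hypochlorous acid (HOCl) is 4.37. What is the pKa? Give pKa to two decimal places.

[H+] = 10^(-4.37) = 4.27 × 10^-5 M
At equilibrium [HA] = 0.071 − 4.27 × 10^-5 = 7.10 × 10^-2 M
Ka = [H+][A-]/[HA] = (4.27 × 10^-5)² / 7.10 × 10^-2 = 2.57 × 10^-8
pKa = -log(2.57 × 10^-8) = 7.59

pKa = 7.59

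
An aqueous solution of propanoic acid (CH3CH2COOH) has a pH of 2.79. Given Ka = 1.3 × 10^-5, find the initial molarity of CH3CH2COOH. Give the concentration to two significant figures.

C₀ = 2.0 × 10^-1 M

[H+] = 10^(-2.79) = 1.62 × 10^-3 M = x
Ka = x²/(C₀ − x) ⇒ C₀ = x + x²/Ka
C₀ = 1.62 × 10^-3 + (1.62 × 10^-3)²/(1.3 × 10^-5) = 2.03 × 10^-1 M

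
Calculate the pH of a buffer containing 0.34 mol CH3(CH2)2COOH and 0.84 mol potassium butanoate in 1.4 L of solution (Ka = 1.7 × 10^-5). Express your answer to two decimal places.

pH = 5.16

pKa = −log(1.7 × 10^-5) = 4.770
pH = pKa + log([A⁻]/[HA]) = 4.770 + log(0.84/0.34)
pH = 4.770 + (+0.393) = 5.16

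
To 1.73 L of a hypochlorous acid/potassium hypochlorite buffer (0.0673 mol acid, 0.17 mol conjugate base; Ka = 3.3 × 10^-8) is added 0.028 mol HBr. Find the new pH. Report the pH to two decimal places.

After neutralization: n(HOCl) = 0.0953 mol, n(OCl-) = 0.142 mol.
pKa = −log(3.3 × 10^-8) = 7.481
pH = pKa + log(n_OCl-/n_HOCl) = 7.481 + log(0.142/0.0953) = 7.481 + (+0.173)

pH = 7.65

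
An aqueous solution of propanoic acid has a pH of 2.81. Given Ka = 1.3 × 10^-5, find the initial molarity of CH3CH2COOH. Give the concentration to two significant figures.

C₀ = 1.9 × 10^-1 M

[H+] = 10^(-2.81) = 1.55 × 10^-3 M = x
Ka = x²/(C₀ − x) ⇒ C₀ = x + x²/Ka
C₀ = 1.55 × 10^-3 + (1.55 × 10^-3)²/(1.3 × 10^-5) = 1.86 × 10^-1 M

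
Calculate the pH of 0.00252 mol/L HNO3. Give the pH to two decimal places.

pH = 2.60

HNO3 is a strong acid and dissociates completely, so [H+] = 0.00252 M.
pH = -log(0.00252) = 2.60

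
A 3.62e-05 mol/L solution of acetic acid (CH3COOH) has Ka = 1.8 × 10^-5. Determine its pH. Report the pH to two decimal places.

pH = 4.74

CH3COOH ⇌ CH3COO- + H+
From the ICE table, Ka = [H+]²/(3.62e-05 − [H+]) = 1.8 × 10^-5.
[H+] is not negligible relative to C₀; solve [H+]² + 1.8e-05·[H+] − 6.52e-10 = 0.
[H+] = [−1.8e-05 + √(1.8e-05² + 2.61e-09)]/2 = 1.81 × 10^-5 M
pH = −log[H+] = −log(1.81 × 10^-5) = 4.74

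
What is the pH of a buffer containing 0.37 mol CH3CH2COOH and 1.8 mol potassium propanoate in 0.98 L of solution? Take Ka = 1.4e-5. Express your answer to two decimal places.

pKa = −log(1.4 × 10^-5) = 4.854
Using pH = pKa + log([base]/[acid]) with [base]/[acid] = 1.8/0.37:
pH = 4.854 + (+0.687) = 5.54

pH = 5.54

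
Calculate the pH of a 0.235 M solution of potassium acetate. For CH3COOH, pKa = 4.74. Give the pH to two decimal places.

CH3COO- is the conjugate base of the weak acid CH3COOH.
Ka = 10^(−4.74) = 1.82 × 10^-5
Kb = Kw/Ka = 1.0×10^-14 / 1.82 × 10^-5 = 5.49 × 10^-10
Let x = [OH-] at equilibrium. Kb = x²/(0.235 − x).
Neglecting x in the denominator: x = √(5.49 × 10^-10 × 0.235) = 1.14 × 10^-5 M
(x/C₀ = 0.0048% < 5%, so the approximation holds.)
pOH = −log(1.14 × 10^-5) = 4.94; pH = 14.00 − 4.94 = 9.06

pH = 9.06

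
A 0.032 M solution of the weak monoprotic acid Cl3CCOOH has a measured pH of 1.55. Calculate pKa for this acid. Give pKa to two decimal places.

pKa = 0.68

[H+] = 10^(-1.55) = 2.82 × 10^-2 M
At equilibrium [HA] = 0.032 − 2.82 × 10^-2 = 3.80 × 10^-3 M
Ka = [H+][A-]/[HA] = (2.82 × 10^-2)² / 3.80 × 10^-3 = 2.09 × 10^-1
pKa = -log(2.09 × 10^-1) = 0.68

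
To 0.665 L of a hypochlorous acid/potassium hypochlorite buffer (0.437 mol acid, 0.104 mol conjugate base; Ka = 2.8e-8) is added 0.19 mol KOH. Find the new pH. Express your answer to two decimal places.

After neutralization: n(HOCl) = 0.247 mol, n(OCl-) = 0.294 mol.
pKa = −log(2.8 × 10^-8) = 7.553
pH = pKa + log(n_OCl-/n_HOCl) = 7.553 + log(0.294/0.247) = 7.553 + (+0.076)

pH = 7.63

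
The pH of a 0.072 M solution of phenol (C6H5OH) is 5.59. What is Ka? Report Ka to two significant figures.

Ka = 9.2 × 10^-11

[H+] = 10^(-5.59) = 2.57 × 10^-6 M
At equilibrium [HA] = 0.072 − 2.57 × 10^-6 = 7.20 × 10^-2 M
Ka = [H+][A-]/[HA] = (2.57 × 10^-6)² / 7.20 × 10^-2 = 9.2 × 10^-11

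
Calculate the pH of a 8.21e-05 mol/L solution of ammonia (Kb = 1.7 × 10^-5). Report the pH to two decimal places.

NH3 + H2O ⇌ NH4+ + OH-
From the ICE table, Kb = x²/(8.21e-05 − x) = 1.7 × 10^-5.
The 5% rule fails; solving x² + Kb·x − Kb·C₀ = 0 exactly:
x = [−1.7e-05 + √(1.7e-05² + 5.58e-09)]/2 = 2.98 × 10^-5 M
pOH = 4.53, so pH = 14.00 − pOH = 9.47

pH = 9.47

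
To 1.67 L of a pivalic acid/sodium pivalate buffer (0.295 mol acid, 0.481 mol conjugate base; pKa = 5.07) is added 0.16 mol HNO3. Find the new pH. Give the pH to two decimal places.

pH = 4.92

Added H+ converts (CH3)3CCOO- to (CH3)3CCOOH: (CH3)3CCOOH → 0.455 mol, (CH3)3CCOO- → 0.321 mol.
pH = pKa + log(n_(CH3)3CCOO-/n_(CH3)3CCOOH) = 5.07 + log(0.321/0.455) = 5.07 + (-0.152)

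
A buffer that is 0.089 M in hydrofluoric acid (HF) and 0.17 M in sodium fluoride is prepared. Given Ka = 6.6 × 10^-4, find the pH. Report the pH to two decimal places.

pKa = −log(6.6 × 10^-4) = 3.180
Henderson–Hasselbalch: pH = pKa + log([F-]/[HF]) = 3.180 + log(0.17/0.089)
pH = 3.180 + (+0.281) = 3.46

pH = 3.46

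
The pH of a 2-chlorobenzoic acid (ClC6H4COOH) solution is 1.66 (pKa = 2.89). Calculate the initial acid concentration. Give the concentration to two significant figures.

C₀ = 3.9 × 10^-1 M

[H+] = 10^(-1.66) = 2.19 × 10^-2 M = x
Ka = 10^(−2.89) = 1.29 × 10^-3
Ka = x²/(C₀ − x) ⇒ C₀ = x + x²/Ka
C₀ = 2.19 × 10^-2 + (2.19 × 10^-2)²/(1.29 × 10^-3) = 3.94 × 10^-1 M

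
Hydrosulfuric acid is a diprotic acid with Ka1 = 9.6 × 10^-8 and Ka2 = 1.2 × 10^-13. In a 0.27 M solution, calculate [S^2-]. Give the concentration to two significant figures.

First ionization gives [H+] ≈ [HS-] = 1.61 × 10^-4 M.
Second step: Ka2 = [H+][S^2-]/[HS-] ≈ [S^2-] (since [H+] ≈ [HS-]).
So [S^2-] ≈ Ka2.

1.2 × 10^-13 M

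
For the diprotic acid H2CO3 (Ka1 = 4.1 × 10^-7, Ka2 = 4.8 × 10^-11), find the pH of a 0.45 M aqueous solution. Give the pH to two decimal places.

Ka1 ≫ Ka2, so treat the first dissociation as the only significant source of H+.
Ka1 = x²/(0.45 − x) = 4.1 × 10^-7
x ≈ √(4.1 × 10^-7 × 0.45) = 4.30 × 10^-4 M
pH = −log(4.30 × 10^-4) = 3.37

pH = 3.37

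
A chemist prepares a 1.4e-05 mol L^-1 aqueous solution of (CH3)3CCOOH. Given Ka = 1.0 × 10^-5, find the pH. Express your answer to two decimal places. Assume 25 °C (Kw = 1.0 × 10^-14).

(CH3)3CCOOH ⇌ (CH3)3CCOO- + H+
Ka = x²/(1.4e-05 − x) = 1.0 × 10^-5
x is not negligible relative to C₀; solve x² + 1e-05·x − 1.4e-10 = 0.
x = [−1e-05 + √(1e-05² + 5.6e-10)]/2 = 7.85 × 10^-6 M
pH = −log(7.85 × 10^-6) = 5.11

pH = 5.11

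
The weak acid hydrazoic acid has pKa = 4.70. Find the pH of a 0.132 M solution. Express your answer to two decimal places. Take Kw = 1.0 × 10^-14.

HN3 ⇌ N3- + H+
Ka = 10^(−4.70) = 2.00 × 10^-5
Let x = [H+] at equilibrium. Ka = x²/(0.132 − x).
Neglecting x in the denominator: x = √(2.00 × 10^-5 × 0.132) = 1.62 × 10^-3 M
pH = −log[H+] = −log(1.62 × 10^-3) = 2.79

pH = 2.79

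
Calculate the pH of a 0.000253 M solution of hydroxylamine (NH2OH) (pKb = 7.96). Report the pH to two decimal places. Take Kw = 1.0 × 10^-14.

NH2OH + H2O ⇌ NH3OH+ + OH-
Kb = 10^(−7.96) = 1.10 × 10^-8
From the ICE table, Kb = [OH-]²/(0.000253 − [OH-]) = 1.10 × 10^-8.
Neglecting [OH-] in the denominator: [OH-] = √(1.10 × 10^-8 × 0.000253) = 1.67 × 10^-6 M
Check: 0.66% ionized — well under 5%, approximation valid.
pOH = 5.78, so pH = 14.00 − pOH = 8.22

pH = 8.22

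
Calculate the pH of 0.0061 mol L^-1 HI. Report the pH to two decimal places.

HI is a strong acid and dissociates completely, so [H+] = 0.0061 M.
pH = -log(0.0061) = 2.21

pH = 2.21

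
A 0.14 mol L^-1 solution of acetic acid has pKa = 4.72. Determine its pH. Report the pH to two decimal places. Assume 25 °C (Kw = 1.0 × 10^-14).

CH3COOH ⇌ CH3COO- + H+
Ka = 10^(−4.72) = 1.91 × 10^-5
From the ICE table, Ka = [H+]²/(0.14 − [H+]) = 1.91 × 10^-5.
Assume [H+] ≪ 0.14: [H+] ≈ √(1.91 × 10^-5 × 0.14) = 1.64 × 10^-3 M
pH = −log[H+] = −log(1.64 × 10^-3) = 2.79

pH = 2.79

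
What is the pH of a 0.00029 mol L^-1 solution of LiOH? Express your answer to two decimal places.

pH = 10.46

LiOH is a strong base; [OH-] = 0.00029 M.
pOH = -log(0.00029) = 3.54
pH = 14.00 - 3.54 = 10.46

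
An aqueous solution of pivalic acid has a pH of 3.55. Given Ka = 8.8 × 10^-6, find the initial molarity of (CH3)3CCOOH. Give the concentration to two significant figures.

C₀ = 9.3 × 10^-3 M

[H+] = 10^(-3.55) = 2.82 × 10^-4 M = x
Ka = x²/(C₀ − x) ⇒ C₀ = x + x²/Ka
C₀ = 2.82 × 10^-4 + (2.82 × 10^-4)²/(8.8 × 10^-6) = 9.32 × 10^-3 M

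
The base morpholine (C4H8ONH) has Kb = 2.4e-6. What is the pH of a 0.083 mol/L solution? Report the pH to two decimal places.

pH = 10.65

C4H8ONH + H2O ⇌ C4H8ONH2+ + OH-
Let x = [OH-] at equilibrium. Kb = x²/(0.083 − x).
Neglecting x in the denominator: x = √(2.4 × 10^-6 × 0.083) = 4.46 × 10^-4 M
Check: 0.54% ionized — well under 5%, approximation valid.
pOH = −log(4.46 × 10^-4) = 3.35; pH = 14.00 − 3.35 = 10.65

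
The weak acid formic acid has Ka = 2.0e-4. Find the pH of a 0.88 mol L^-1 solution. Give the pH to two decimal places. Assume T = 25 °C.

HCOOH ⇌ HCOO- + H+
From the ICE table, Ka = x²/(0.88 − x) = 2.0 × 10^-4.
Assume x ≪ 0.88: x ≈ √(2.0 × 10^-4 × 0.88) = 1.33 × 10^-2 M
(x/C₀ = 1.5% < 5%, so the approximation holds.)
pH = −log[H+] = −log(1.33 × 10^-2) = 1.88

pH = 1.88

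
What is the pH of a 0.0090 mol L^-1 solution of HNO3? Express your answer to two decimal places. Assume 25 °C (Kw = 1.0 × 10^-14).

HNO3 is a strong acid and dissociates completely, so [H+] = 0.0090 M.
pH = -log(0.009) = 2.05

pH = 2.05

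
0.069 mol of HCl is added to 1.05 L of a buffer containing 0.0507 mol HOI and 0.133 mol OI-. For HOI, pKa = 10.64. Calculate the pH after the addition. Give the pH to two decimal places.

pH = 10.37

Added H+ converts OI- to HOI: HOI → 0.12 mol, OI- → 0.064 mol.
Henderson–Hasselbalch with mole ratio 0.064/0.12: pH = 10.64 + (-0.273)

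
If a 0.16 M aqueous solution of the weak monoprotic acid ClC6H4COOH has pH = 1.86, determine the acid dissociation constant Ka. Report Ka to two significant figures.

Ka = 1.3 × 10^-3

[H+] = 10^(-1.86) = 1.38 × 10^-2 M
At equilibrium [HA] = 0.16 − 1.38 × 10^-2 = 1.46 × 10^-1 M
Ka = [H+][A-]/[HA] = (1.38 × 10^-2)² / 1.46 × 10^-1 = 1.3 × 10^-3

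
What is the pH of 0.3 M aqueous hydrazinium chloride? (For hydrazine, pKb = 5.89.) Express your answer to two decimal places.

N2H5+ is the conjugate acid of the weak base N2H4.
Kb = 10^(−5.89) = 1.29 × 10^-6
Ka = Kw/Kb = 1.0×10^-14 / 1.29 × 10^-6 = 7.75 × 10^-9
From the ICE table, Ka = [H+]²/(0.3 − [H+]) = 7.75 × 10^-9.
Neglecting [H+] in the denominator: [H+] = √(7.75 × 10^-9 × 0.3) = 4.82 × 10^-5 M
Check: 0.016% ionized — well under 5%, approximation valid.
pH = −log[H+] = −log(4.82 × 10^-5) = 4.32

pH = 4.32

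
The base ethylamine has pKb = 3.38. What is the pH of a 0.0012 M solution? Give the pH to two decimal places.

pH = 10.72

C2H5NH2 + H2O ⇌ C2H5NH3+ + OH-
Kb = 10^(−3.38) = 4.17 × 10^-4
Let x = [OH-] at equilibrium. Kb = x²/(0.0012 − x).
The 5% rule fails; solving x² + Kb·x − Kb·C₀ = 0 exactly:
x = [−0.000417 + √(0.000417² + 2e-06)]/2 = 5.29 × 10^-4 M
pOH = −log(5.29 × 10^-4) = 3.28; pH = 14.00 − 3.28 = 10.72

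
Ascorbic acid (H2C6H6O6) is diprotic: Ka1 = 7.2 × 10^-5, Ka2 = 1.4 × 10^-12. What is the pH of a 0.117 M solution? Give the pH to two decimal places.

Since Ka1 ≫ Ka2, the first ionization dominates [H+].
Ka1 = x²/(0.117 − x) = 7.2 × 10^-5
x ≈ √(7.2 × 10^-5 × 0.117) = 2.90 × 10^-3 M
pH = −log(2.90 × 10^-3) = 2.54

pH = 2.54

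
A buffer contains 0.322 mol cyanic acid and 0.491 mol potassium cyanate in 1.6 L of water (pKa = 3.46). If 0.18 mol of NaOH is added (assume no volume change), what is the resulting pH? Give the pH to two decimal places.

pH = 4.13

OH- converts HOCN to OCN-: HOCN → 0.142 mol, OCN- → 0.671 mol.
Henderson–Hasselbalch with mole ratio 0.671/0.142: pH = 3.46 + (+0.674)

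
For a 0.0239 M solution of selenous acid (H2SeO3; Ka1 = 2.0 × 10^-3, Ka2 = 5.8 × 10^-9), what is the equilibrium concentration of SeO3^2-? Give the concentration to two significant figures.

5.8 × 10^-9 M

First ionization gives [H+] ≈ [HSeO3-] = 5.99 × 10^-3 M.
Second step: Ka2 = [H+][SeO3^2-]/[HSeO3-] ≈ [SeO3^2-] (since [H+] ≈ [HSeO3-]).
So [SeO3^2-] ≈ Ka2.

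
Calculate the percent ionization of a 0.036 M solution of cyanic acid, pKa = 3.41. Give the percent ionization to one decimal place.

HOCN ⇌ OCN- + H+; let x = [H+] at equilibrium.
Ka = 10^(−3.41) = 3.89 × 10^-4
Ka = x²/(C₀ − x); solving the quadratic gives x = 3.55 × 10^-3 M.
% ionization = x/C₀ × 100% = 3.55 × 10^-3/0.036 × 100% = 9.9%

9.9%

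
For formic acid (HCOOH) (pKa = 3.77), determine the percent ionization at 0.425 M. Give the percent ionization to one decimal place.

HCOOH ⇌ HCOO- + H+; let x = [H+] at equilibrium.
Ka = 10^(−3.77) = 1.70 × 10^-4
x ≈ √(Ka·C₀) = √(1.70 × 10^-4 × 0.425) = 8.50 × 10^-3 M
% ionization = x/C₀ × 100% = 8.50 × 10^-3/0.425 × 100% = 2.0%

2.0%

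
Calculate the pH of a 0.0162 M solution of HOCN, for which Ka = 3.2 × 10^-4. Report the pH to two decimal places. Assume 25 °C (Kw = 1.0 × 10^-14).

pH = 2.67

HOCN ⇌ OCN- + H+
From the ICE table, Ka = x²/(0.0162 − x) = 3.2 × 10^-4.
x is not negligible relative to C₀; solve x² + 0.00032·x − 5.18e-06 = 0.
x = [−0.00032 + √(0.00032² + 2.07e-05)]/2 = 2.12 × 10^-3 M
pH = −log(2.12 × 10^-3) = 2.67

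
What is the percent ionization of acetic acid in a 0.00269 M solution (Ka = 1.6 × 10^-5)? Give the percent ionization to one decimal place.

CH3COOH ⇌ CH3COO- + H+; let x = [H+] at equilibrium.
Solve x² + 1.6e-05x − 4.3e-08 = 0 → x = 2.00 × 10^-4 M
% ionization = x/C₀ × 100% = 2.00 × 10^-4/0.00269 × 100% = 7.4%

7.4%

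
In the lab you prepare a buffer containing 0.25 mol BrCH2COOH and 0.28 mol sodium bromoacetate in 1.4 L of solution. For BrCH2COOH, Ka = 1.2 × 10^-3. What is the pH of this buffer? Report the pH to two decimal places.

pKa = −log(1.2 × 10^-3) = 2.921
Using pH = pKa + log([base]/[acid]) with [base]/[acid] = 0.28/0.25:
pH = 2.921 + (+0.049) = 2.97

pH = 2.97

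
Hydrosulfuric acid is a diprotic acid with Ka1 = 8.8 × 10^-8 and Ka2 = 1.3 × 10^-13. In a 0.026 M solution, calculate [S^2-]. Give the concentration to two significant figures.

1.3 × 10^-13 M

First ionization gives [H+] ≈ [HS-] = 4.78 × 10^-5 M.
Second step: Ka2 = [H+][S^2-]/[HS-] ≈ [S^2-] (since [H+] ≈ [HS-]).
So [S^2-] ≈ Ka2.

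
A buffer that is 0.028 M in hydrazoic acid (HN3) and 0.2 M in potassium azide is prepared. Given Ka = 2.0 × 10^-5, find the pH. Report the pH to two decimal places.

pH = 5.55

pKa = −log(2.0 × 10^-5) = 4.699
pH = pKa + log([A⁻]/[HA]) = 4.699 + log(0.2/0.028)
pH = 4.699 + (+0.854) = 5.55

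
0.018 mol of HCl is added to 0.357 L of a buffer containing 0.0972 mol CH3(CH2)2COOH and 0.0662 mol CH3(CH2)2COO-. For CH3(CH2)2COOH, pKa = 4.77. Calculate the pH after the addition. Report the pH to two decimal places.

pH = 4.39

After neutralization: n(CH3(CH2)2COOH) = 0.115 mol, n(CH3(CH2)2COO-) = 0.0482 mol.
pH = pKa + log([A⁻]/[HA]) = 4.77 + log(0.0482/0.115) = 4.77 -0.378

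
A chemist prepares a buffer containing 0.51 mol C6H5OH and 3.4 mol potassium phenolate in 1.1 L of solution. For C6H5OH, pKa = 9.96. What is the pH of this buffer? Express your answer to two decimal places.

Henderson–Hasselbalch: pH = pKa + log([C6H5O-]/[C6H5OH]) = 9.96 + log(3.4/0.51)
pH = 9.96 + (+0.824) = 10.78

pH = 10.78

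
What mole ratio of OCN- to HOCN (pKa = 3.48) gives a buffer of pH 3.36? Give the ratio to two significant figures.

pH = pKa + log(r) ⇒ log(r) = 3.36 − 3.48 = -0.12
r = [OCN-]/[HOCN] = 10^(-0.12) = 0.759

ratio = 0.76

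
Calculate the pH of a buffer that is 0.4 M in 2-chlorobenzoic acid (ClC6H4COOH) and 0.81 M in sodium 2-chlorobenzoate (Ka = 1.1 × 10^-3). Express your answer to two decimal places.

pH = 3.27

pKa = −log(1.1 × 10^-3) = 2.959
Henderson–Hasselbalch: pH = pKa + log([ClC6H4COO-]/[ClC6H4COOH]) = 2.959 + log(0.81/0.4)
pH = 2.959 + (+0.306) = 3.27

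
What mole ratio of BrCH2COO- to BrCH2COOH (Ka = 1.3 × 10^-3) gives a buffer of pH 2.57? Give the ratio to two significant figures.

ratio = 0.48

pKa = -log(1.3 × 10^-3) = 2.886
pH = pKa + log(r) ⇒ log(r) = 2.57 − 2.886 = -0.316
r = [BrCH2COO-]/[BrCH2COOH] = 10^(-0.316) = 0.483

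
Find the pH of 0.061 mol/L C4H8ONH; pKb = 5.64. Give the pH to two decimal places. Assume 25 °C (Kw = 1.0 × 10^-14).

C4H8ONH + H2O ⇌ C4H8ONH2+ + OH-
Kb = 10^(−5.64) = 2.29 × 10^-6
Kb = [OH-]²/(0.061 − [OH-]) = 2.29 × 10^-6
Assume [OH-] ≪ 0.061: [OH-] ≈ √(2.29 × 10^-6 × 0.061) = 3.74 × 10^-4 M
Check: 0.61% ionized — well under 5%, approximation valid.
pOH = −log(3.74 × 10^-4) = 3.43; pH = 14.00 − 3.43 = 10.57

pH = 10.57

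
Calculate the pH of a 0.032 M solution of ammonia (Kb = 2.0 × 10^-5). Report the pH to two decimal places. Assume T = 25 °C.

pH = 10.90

NH3 + H2O ⇌ NH4+ + OH-
Kb = [OH-]²/(0.032 − [OH-]) = 2.0 × 10^-5
Assume [OH-] ≪ 0.032: [OH-] ≈ √(2.0 × 10^-5 × 0.032) = 8.00 × 10^-4 M
Check: 2.5% ionized — well under 5%, approximation valid.
pOH = −log(8.00 × 10^-4) = 3.10; pH = 14.00 − 3.10 = 10.90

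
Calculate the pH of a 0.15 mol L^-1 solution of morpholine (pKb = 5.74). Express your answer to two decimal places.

C4H8ONH + H2O ⇌ C4H8ONH2+ + OH-
Kb = 10^(−5.74) = 1.82 × 10^-6
Kb = [OH-]²/(0.15 − [OH-]) = 1.82 × 10^-6
Neglecting [OH-] in the denominator: [OH-] = √(1.82 × 10^-6 × 0.15) = 5.22 × 10^-4 M
pOH = −log(5.22 × 10^-4) = 3.28; pH = 14.00 − 3.28 = 10.72

pH = 10.72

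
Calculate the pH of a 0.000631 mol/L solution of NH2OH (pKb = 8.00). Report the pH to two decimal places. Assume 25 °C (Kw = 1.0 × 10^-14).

NH2OH + H2O ⇌ NH3OH+ + OH-
Kb = 10^(−8.00) = 1.00 × 10^-8
Kb = x²/(0.000631 − x) = 1.00 × 10^-8
Assume x ≪ 0.000631: x ≈ √(1.00 × 10^-8 × 0.000631) = 2.51 × 10^-6 M
(x/C₀ = 0.4% < 5%, so the approximation holds.)
pOH = 5.60, so pH = 14.00 − pOH = 8.40

pH = 8.40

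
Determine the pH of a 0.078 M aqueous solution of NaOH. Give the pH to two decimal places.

pH = 12.89

NaOH is a strong base; [OH-] = 0.078 M.
pOH = -log(0.078) = 1.11
pH = 14.00 - 1.11 = 12.89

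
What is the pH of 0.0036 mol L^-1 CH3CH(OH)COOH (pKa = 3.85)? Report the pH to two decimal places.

pH = 3.19

CH3CH(OH)COOH ⇌ CH3CH(OH)COO- + H+
Ka = 10^(−3.85) = 1.41 × 10^-4
From the ICE table, Ka = [H+]²/(0.0036 − [H+]) = 1.41 × 10^-4.
[H+] is not negligible relative to C₀; solve [H+]² + 0.000141·[H+] − 5.08e-07 = 0.
[H+] = [−0.000141 + √(0.000141² + 2.03e-06)]/2 = 6.45 × 10^-4 M
pH = −log[H+] = −log(6.45 × 10^-4) = 3.19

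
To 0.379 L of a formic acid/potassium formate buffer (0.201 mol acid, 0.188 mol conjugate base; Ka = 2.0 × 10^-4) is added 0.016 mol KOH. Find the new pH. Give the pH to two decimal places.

pH = 3.74

After neutralization: n(HCOOH) = 0.185 mol, n(HCOO-) = 0.204 mol.
pKa = −log(2.0 × 10^-4) = 3.699
pH = pKa + log([A⁻]/[HA]) = 3.699 + log(0.204/0.185) = 3.699 +0.042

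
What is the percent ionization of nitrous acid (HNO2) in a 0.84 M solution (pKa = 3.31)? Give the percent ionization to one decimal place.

2.4%

HNO2 ⇌ NO2- + H+; let x = [H+] at equilibrium.
Ka = 10^(−3.31) = 4.90 × 10^-4
x ≈ √(Ka·C₀) = √(4.90 × 10^-4 × 0.84) = 2.03 × 10^-2 M
Fraction ionized = 2.03 × 10^-2 / 0.84 = 0.0242 → 2.4%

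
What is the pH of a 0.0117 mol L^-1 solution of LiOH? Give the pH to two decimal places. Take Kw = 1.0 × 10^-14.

LiOH is a strong base; [OH-] = 0.0117 M.
pOH = -log(0.0117) = 1.93
pH = 14.00 - 1.93 = 12.07

pH = 12.07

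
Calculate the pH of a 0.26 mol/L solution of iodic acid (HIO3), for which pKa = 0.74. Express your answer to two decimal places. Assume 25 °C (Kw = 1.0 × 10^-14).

pH = 0.84

HIO3 ⇌ IO3- + H+
Ka = 10^(−0.74) = 1.82 × 10^-1
Ka = [H+]²/(0.26 − [H+]) = 1.82 × 10^-1
The 5% rule fails; solving [H+]² + Ka·[H+] − Ka·C₀ = 0 exactly:
[H+] = (−Ka + √(Ka² + 4·Ka·C₀))/2 = 1.45 × 10^-1 M
pH = −log(1.45 × 10^-1) = 0.84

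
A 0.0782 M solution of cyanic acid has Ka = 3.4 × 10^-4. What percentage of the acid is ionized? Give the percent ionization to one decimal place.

6.4%

HOCN ⇌ OCN- + H+; let x = [H+] at equilibrium.
Ka = x²/(C₀ − x); solving the quadratic gives x = 4.99 × 10^-3 M.
Fraction ionized = 4.99 × 10^-3 / 0.0782 = 0.0638 → 6.4%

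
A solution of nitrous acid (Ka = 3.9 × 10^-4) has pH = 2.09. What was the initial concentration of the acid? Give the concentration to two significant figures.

C₀ = 1.8 × 10^-1 M

[H+] = 10^(-2.09) = 8.13 × 10^-3 M = x
Ka = x²/(C₀ − x) ⇒ C₀ = x + x²/Ka
C₀ = 8.13 × 10^-3 + (8.13 × 10^-3)²/(3.9 × 10^-4) = 1.78 × 10^-1 M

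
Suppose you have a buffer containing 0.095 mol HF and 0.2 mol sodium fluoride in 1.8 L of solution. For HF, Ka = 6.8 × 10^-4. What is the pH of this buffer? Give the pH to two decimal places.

pH = 3.49

pKa = −log(6.8 × 10^-4) = 3.167
Henderson–Hasselbalch: pH = pKa + log([F-]/[HF]) = 3.167 + log(0.2/0.095)
pH = 3.167 + (+0.323) = 3.49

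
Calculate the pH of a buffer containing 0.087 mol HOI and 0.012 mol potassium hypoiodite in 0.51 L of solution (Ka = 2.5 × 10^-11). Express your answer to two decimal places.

pH = 9.74

pKa = −log(2.5 × 10^-11) = 10.602
Using pH = pKa + log([base]/[acid]) with [base]/[acid] = 0.012/0.087:
pH = 10.602 + (-0.860) = 9.74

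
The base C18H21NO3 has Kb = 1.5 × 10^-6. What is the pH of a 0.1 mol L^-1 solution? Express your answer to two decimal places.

pH = 10.59

C18H21NO3 + H2O ⇌ C18H22NO3+ + OH-
Kb = [OH-]²/(0.1 − [OH-]) = 1.5 × 10^-6
Neglecting [OH-] in the denominator: [OH-] = √(1.5 × 10^-6 × 0.1) = 3.87 × 10^-4 M
pOH = −log(3.87 × 10^-4) = 3.41; pH = 14.00 − 3.41 = 10.59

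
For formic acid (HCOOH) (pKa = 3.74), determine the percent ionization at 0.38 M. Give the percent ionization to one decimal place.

HCOOH ⇌ HCOO- + H+; let x = [H+] at equilibrium.
Ka = 10^(−3.74) = 1.82 × 10^-4
x ≈ √(Ka·C₀) = √(1.82 × 10^-4 × 0.38) = 8.32 × 10^-3 M
% ionization = x/C₀ × 100% = 8.32 × 10^-3/0.38 × 100% = 2.2%

2.2%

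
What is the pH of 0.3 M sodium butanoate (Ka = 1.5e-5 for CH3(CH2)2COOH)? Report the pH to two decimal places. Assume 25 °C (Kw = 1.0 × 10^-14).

CH3(CH2)2COO- is the conjugate base of the weak acid CH3(CH2)2COOH.
Kb = Kw/Ka = 1.0×10^-14 / 1.5 × 10^-5 = 6.67 × 10^-10
From the ICE table, Kb = [OH-]²/(0.3 − [OH-]) = 6.67 × 10^-10.
Since Kb ≪ C₀, [OH-] ≈ √(Kb·C₀) = 1.41 × 10^-5 M.
Check: 0.0047% ionized — well under 5%, approximation valid.
pOH = −log(1.41 × 10^-5) = 4.85; pH = 14.00 − 4.85 = 9.15

pH = 9.15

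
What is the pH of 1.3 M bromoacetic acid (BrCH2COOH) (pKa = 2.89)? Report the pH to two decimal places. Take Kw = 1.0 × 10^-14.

pH = 1.39

BrCH2COOH ⇌ BrCH2COO- + H+
Ka = 10^(−2.89) = 1.29 × 10^-3
From the ICE table, Ka = [H+]²/(1.3 − [H+]) = 1.29 × 10^-3.
Neglecting [H+] in the denominator: [H+] = √(1.29 × 10^-3 × 1.3) = 4.10 × 10^-2 M
pH = −log[H+] = −log(4.10 × 10^-2) = 1.39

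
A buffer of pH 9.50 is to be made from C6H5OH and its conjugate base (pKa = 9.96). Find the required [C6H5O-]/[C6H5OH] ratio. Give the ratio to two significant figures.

pH = pKa + log(r) ⇒ log(r) = 9.50 − 9.96 = -0.46
r = [C6H5O-]/[C6H5OH] = 10^(-0.46) = 0.347

ratio = 0.35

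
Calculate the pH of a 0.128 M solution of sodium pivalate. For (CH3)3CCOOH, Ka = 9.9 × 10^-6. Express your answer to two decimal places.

pH = 9.06

(CH3)3CCOO- is the conjugate base of the weak acid (CH3)3CCOOH.
Kb = Kw/Ka = 1.0×10^-14 / 9.9 × 10^-6 = 1.01 × 10^-9
From the ICE table, Kb = [OH-]²/(0.128 − [OH-]) = 1.01 × 10^-9.
Neglecting [OH-] in the denominator: [OH-] = √(1.01 × 10^-9 × 0.128) = 1.14 × 10^-5 M
Check: 0.0089% ionized — well under 5%, approximation valid.
pOH = 4.94, so pH = 14.00 − pOH = 9.06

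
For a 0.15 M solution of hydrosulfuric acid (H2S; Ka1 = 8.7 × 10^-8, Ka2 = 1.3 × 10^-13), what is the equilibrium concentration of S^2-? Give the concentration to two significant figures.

First ionization gives [H+] ≈ [HS-] = 1.14 × 10^-4 M.
Second step: Ka2 = [H+][S^2-]/[HS-] ≈ [S^2-] (since [H+] ≈ [HS-]).
So [S^2-] ≈ Ka2.

1.3 × 10^-13 M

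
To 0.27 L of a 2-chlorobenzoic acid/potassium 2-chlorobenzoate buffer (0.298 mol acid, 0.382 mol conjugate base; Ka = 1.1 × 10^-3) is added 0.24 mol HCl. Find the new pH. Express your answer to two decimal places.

After neutralization: n(ClC6H4COOH) = 0.538 mol, n(ClC6H4COO-) = 0.142 mol.
pKa = −log(1.1 × 10^-3) = 2.959
pH = pKa + log(n_ClC6H4COO-/n_ClC6H4COOH) = 2.959 + log(0.142/0.538) = 2.959 + (-0.578)

pH = 2.38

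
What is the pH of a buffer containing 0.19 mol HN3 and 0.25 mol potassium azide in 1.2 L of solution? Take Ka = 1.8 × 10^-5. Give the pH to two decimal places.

pKa = −log(1.8 × 10^-5) = 4.745
pH = pKa + log([A⁻]/[HA]) = 4.745 + log(0.25/0.19)
pH = 4.745 + (+0.119) = 4.86

pH = 4.86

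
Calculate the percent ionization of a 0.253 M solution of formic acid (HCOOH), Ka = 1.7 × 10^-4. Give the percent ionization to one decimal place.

2.6%

HCOOH ⇌ HCOO- + H+; let x = [H+] at equilibrium.
x ≈ √(Ka·C₀) = √(1.7 × 10^-4 × 0.253) = 6.56 × 10^-3 M
Fraction ionized = 6.56 × 10^-3 / 0.253 = 0.0259 → 2.6%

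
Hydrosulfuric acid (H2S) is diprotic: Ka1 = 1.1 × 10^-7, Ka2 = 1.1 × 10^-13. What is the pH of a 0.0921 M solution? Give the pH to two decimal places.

pH = 4.00

Ka1 ≫ Ka2, so treat the first dissociation as the only significant source of H+.
Ka1 = x²/(0.0921 − x) = 1.1 × 10^-7
x ≈ √(1.1 × 10^-7 × 0.0921) = 1.01 × 10^-4 M
pH = −log(1.01 × 10^-4) = 4.00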